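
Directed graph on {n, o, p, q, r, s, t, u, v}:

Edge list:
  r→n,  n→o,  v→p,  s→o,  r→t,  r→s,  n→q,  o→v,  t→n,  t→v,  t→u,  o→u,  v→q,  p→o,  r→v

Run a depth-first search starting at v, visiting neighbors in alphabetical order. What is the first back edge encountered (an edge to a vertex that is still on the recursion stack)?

o→v

DFS from v (visiting neighbors in alphabetical order); mark gray on enter, black on exit:
v gray
  p gray
    o gray
      u gray
      u black
      o→v: v is gray → back edge
First back edge: o → v.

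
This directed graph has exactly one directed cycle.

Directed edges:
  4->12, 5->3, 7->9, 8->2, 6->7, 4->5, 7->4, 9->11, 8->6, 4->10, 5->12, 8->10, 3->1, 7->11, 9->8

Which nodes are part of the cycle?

DFS with gray/black marking from 7:
7 gray
  4 gray
    12 gray
    12 black
    5 gray
      3 gray
        1 gray
        1 black
      3 black
      5→12: 12 black — skip
    5 black
    10 gray
    10 black
  4 black
  11 gray
  11 black
  9 gray
    9→11: 11 black — skip
    8 gray
      2 gray
      2 black
      8→10: 10 black — skip
      6 gray
        6→7: 7 is gray → back edge
Back edge closes the cycle 7 → 9 → 8 → 6 → 7; its vertices are {6, 7, 8, 9}.

6, 7, 8, 9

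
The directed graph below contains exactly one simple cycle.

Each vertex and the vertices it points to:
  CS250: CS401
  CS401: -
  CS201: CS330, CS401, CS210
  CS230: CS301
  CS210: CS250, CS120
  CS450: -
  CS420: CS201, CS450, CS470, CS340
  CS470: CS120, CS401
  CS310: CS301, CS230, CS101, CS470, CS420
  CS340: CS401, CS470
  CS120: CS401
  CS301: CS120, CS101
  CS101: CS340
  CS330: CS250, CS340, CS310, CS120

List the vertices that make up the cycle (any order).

DFS with gray/black marking from CS310:
CS310 gray
  CS301 gray
    CS120 gray
      CS401 gray
      CS401 black
    CS120 black
    CS101 gray
      CS340 gray
        CS340→CS401: CS401 black — skip
        CS470 gray
          CS470→CS120: CS120 black — skip
          CS470→CS401: CS401 black — skip
        CS470 black
      CS340 black
    CS101 black
  CS301 black
  CS230 gray
    CS230→CS301: CS301 black — skip
  CS230 black
  CS310→CS101: CS101 black — skip
  CS310→CS470: CS470 black — skip
  CS420 gray
    CS201 gray
      CS330 gray
        CS250 gray
          CS250→CS401: CS401 black — skip
        CS250 black
        CS330→CS340: CS340 black — skip
        CS330→CS310: CS310 is gray → back edge
Back edge closes the cycle CS310 → CS420 → CS201 → CS330 → CS310; its vertices are {CS201, CS310, CS330, CS420}.

CS201, CS310, CS330, CS420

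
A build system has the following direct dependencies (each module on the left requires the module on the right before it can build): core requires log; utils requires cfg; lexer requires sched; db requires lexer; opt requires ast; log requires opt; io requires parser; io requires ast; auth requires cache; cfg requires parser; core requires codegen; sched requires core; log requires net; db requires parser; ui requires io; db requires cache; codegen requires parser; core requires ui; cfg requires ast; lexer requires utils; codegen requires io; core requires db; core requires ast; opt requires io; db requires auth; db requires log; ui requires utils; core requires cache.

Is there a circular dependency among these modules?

DFS with white/gray/black marking, starting from cfg:
cfg gray
  parser gray
  parser black
  ast gray
  ast black
cfg black
net gray
net black
ui gray
  utils gray
    utils→cfg: cfg black — skip
  utils black
  io gray
    io→ast: ast black — skip
    io→parser: parser black — skip
  io black
ui black
db gray
  auth gray
    cache gray
    cache black
  auth black
  lexer gray
    sched gray
      core gray
        codegen gray
          codegen→io: io black — skip
          codegen→parser: parser black — skip
        codegen black
        core→db: db is gray → back edge
Back edge found, so a cycle exists: db → lexer → sched → core → db.

Yes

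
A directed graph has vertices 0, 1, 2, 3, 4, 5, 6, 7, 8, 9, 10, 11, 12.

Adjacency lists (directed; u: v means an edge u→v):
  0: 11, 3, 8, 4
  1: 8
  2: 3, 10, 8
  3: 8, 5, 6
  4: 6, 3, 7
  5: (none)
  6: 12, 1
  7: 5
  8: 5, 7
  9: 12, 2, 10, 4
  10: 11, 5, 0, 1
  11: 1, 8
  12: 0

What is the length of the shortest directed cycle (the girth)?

For each vertex v, BFS finds the shortest path from v back to v.
The shortest such closed walk is 4 → 6 → 12 → 0 → 4, length 4.

4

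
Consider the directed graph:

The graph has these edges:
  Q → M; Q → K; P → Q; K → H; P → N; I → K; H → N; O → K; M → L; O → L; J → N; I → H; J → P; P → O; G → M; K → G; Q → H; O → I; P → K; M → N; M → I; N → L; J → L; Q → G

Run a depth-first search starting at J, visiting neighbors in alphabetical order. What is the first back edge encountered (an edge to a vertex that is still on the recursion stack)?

I→K

DFS from J (visiting neighbors in alphabetical order); mark gray on enter, black on exit:
J gray
  L gray
  L black
  N gray
    N→L: L black — skip
  N black
  P gray
    K gray
      G gray
        M gray
          I gray
            H gray
              H→N: N black — skip
            H black
            I→K: K is gray → back edge
First back edge: I → K.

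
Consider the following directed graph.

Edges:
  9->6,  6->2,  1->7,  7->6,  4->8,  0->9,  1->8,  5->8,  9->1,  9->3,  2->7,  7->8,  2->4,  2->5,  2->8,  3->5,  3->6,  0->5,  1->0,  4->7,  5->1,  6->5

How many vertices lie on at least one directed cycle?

A vertex is on a directed cycle iff it belongs to a strongly connected component of size ≥ 2 (or has a self-loop).
The vertices on cycles are {0, 1, 2, 3, 4, 5, 6, 7, 9} — 9 in total.

9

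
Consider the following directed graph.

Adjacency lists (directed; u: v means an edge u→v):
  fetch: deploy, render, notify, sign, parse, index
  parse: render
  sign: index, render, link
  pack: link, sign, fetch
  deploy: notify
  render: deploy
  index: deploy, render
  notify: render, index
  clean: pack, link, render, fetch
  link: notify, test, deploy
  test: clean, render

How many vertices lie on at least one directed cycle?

10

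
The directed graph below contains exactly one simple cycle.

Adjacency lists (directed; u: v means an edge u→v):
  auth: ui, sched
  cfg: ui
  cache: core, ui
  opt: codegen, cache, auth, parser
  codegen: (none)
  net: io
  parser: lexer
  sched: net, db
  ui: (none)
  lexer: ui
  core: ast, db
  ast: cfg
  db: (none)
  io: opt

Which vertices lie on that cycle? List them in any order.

io, net, opt, auth, sched

DFS with gray/black marking from io:
io gray
  opt gray
    codegen gray
    codegen black
    cache gray
      core gray
        ast gray
          cfg gray
            ui gray
            ui black
          cfg black
        ast black
        db gray
        db black
      core black
      cache→ui: ui black — skip
    cache black
    auth gray
      auth→ui: ui black — skip
      sched gray
        net gray
          net→io: io is gray → back edge
Back edge closes the cycle io → opt → auth → sched → net → io; its vertices are {io, net, opt, auth, sched}.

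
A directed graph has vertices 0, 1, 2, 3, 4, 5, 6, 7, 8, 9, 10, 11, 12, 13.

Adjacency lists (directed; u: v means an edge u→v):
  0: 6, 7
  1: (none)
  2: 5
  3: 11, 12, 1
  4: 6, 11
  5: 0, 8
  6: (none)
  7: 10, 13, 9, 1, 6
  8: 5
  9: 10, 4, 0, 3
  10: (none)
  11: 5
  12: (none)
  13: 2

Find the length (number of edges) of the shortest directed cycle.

For each vertex v, BFS finds the shortest path from v back to v.
The shortest such closed walk is 5 → 8 → 5, length 2.

2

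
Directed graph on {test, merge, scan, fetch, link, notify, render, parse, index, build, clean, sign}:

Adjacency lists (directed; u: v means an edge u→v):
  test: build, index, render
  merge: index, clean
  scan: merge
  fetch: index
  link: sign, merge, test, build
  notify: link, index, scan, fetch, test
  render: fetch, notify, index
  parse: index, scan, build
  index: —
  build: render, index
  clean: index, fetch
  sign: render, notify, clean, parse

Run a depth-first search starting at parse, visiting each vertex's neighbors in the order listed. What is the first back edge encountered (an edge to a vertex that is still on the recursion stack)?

DFS from parse (visiting each vertex's neighbors in the order listed); mark gray on enter, black on exit:
parse gray
  index gray
  index black
  scan gray
    merge gray
      merge→index: index black — skip
      clean gray
        clean→index: index black — skip
        fetch gray
          fetch→index: index black — skip
        fetch black
      clean black
    merge black
  scan black
  build gray
    render gray
      render→fetch: fetch black — skip
      notify gray
        link gray
          sign gray
            sign→render: render is gray → back edge
First back edge: sign → render.

sign->render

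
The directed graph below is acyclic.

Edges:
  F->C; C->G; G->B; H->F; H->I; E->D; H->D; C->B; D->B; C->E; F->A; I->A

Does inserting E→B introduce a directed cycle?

Adding E→B creates a cycle iff B can already reach E.
Explore from B: no path reaches E. The graph stays acyclic.

No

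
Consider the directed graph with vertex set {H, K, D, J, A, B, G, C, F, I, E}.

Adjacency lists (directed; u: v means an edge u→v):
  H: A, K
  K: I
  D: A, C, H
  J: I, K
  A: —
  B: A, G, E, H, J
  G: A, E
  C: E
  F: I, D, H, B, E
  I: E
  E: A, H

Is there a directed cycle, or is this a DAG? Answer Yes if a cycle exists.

Yes

DFS with white/gray/black marking, starting from G:
G gray
  A gray
  A black
  E gray
    E→A: A black — skip
    H gray
      H→A: A black — skip
      K gray
        I gray
          I→E: E is gray → back edge
Back edge found, so a cycle exists: E → H → K → I → E.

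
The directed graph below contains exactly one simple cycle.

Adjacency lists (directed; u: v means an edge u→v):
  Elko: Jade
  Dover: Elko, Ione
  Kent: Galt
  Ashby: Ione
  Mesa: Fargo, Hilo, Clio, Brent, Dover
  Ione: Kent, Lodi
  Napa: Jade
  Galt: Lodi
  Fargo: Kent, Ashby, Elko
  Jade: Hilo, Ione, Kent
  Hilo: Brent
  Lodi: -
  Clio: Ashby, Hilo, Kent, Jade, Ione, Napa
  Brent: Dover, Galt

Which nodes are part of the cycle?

Elko, Hilo, Jade, Brent, Dover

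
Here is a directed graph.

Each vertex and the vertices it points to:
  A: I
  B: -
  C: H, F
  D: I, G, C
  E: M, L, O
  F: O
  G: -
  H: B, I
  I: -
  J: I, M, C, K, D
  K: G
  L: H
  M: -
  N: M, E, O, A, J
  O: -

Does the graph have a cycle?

No

DFS with white/gray/black marking, starting from B:
B gray
B black
A gray
  I gray
  I black
A black
C gray
  H gray
    H→B: B black — skip
    H→I: I black — skip
  H black
  F gray
    O gray
    O black
  F black
C black
D gray
  D→I: I black — skip
  G gray
  G black
  D→C: C black — skip
D black
E gray
  M gray
  M black
  L gray
    L→H: H black — skip
  L black
  E→O: O black — skip
E black
J gray
  J→I: I black — skip
  J→M: M black — skip
  J→C: C black — skip
  K gray
    K→G: G black — skip
  K black
  J→D: D black — skip
J black
N gray
  N→M: M black — skip
  N→E: E black — skip
  N→O: O black — skip
  N→A: A black — skip
  N→J: J black — skip
N black
Every edge goes to a white or black vertex — no back edge, so the graph is acyclic.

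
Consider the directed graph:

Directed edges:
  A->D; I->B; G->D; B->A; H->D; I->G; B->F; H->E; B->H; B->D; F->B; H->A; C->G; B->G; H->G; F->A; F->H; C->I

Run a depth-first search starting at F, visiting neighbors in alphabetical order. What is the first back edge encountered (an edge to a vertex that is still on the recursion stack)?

B->F

DFS from F (visiting neighbors in alphabetical order); mark gray on enter, black on exit:
F gray
  A gray
    D gray
    D black
  A black
  B gray
    B→A: A black — skip
    B→D: D black — skip
    B→F: F is gray → back edge
First back edge: B → F.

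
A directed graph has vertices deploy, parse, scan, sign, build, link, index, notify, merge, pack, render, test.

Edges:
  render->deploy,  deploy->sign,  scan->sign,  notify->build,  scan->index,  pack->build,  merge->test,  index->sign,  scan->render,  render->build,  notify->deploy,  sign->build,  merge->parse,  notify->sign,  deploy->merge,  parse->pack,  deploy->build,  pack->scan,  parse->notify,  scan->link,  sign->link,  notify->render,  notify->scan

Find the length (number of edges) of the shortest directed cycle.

4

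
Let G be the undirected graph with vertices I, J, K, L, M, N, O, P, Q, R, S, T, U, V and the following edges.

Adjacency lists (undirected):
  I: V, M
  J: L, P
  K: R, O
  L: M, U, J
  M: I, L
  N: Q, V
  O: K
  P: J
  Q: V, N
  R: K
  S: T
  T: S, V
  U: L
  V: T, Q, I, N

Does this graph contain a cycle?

Yes

DFS, tracking each vertex's parent; an edge to a visited non-parent vertex closes a cycle.
Start from L:
visit L (parent –)
  visit M (parent L)
    visit I (parent M)
      visit V (parent I)
        visit T (parent V)
          visit S (parent T)
            S–T: parent, skip
          T–V: parent, skip
        visit Q (parent V)
          Q–V: parent, skip
          visit N (parent Q)
            N–Q: parent, skip
            N–V: V visited and ≠ parent → cycle
Cycle: V – Q – N – V.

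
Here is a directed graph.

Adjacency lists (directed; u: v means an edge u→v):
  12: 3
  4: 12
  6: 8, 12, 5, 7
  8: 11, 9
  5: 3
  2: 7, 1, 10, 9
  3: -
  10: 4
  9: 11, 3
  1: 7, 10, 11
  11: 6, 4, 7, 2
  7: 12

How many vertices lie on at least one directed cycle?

6

A vertex is on a directed cycle iff it belongs to a strongly connected component of size ≥ 2 (or has a self-loop).
The vertices on cycles are {1, 2, 6, 8, 9, 11} — 6 in total.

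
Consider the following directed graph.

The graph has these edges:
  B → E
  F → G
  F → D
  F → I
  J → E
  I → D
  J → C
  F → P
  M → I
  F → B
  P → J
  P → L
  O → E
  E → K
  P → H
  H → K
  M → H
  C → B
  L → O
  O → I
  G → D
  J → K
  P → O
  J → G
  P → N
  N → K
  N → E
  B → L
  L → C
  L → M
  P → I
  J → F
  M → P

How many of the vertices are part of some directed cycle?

A vertex is on a directed cycle iff it belongs to a strongly connected component of size ≥ 2 (or has a self-loop).
The vertices on cycles are {B, C, F, J, L, M, P} — 7 in total.

7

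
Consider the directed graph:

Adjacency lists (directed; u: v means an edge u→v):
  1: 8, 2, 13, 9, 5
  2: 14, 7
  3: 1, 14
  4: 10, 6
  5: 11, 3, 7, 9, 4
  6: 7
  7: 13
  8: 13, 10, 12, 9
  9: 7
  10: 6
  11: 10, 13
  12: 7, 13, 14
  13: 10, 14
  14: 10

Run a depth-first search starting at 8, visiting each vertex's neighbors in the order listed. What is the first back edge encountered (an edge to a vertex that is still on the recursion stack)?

7→13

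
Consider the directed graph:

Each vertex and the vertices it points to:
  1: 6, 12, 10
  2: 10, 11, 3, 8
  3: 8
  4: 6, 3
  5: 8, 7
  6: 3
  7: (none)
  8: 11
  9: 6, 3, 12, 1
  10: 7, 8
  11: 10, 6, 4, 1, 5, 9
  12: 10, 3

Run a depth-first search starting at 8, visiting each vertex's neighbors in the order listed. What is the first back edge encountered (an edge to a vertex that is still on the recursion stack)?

DFS from 8 (visiting each vertex's neighbors in the order listed); mark gray on enter, black on exit:
8 gray
  11 gray
    10 gray
      7 gray
      7 black
      10→8: 8 is gray → back edge
First back edge: 10 → 8.

10→8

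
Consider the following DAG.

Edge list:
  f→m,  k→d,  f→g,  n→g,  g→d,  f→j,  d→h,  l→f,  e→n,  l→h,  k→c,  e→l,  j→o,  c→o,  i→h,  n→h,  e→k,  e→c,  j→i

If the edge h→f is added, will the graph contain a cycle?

Yes

Adding h→f creates a cycle iff f can already reach h.
Path from f: f → j → i → h.
So f → … → h → f is a cycle.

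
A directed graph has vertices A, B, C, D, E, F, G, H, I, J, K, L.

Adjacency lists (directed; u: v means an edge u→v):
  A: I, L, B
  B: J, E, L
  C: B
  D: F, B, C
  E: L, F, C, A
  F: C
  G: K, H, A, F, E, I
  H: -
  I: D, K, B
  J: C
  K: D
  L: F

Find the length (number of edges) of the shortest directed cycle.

For each vertex v, BFS finds the shortest path from v back to v.
The shortest such closed walk is A → B → E → A, length 3.

3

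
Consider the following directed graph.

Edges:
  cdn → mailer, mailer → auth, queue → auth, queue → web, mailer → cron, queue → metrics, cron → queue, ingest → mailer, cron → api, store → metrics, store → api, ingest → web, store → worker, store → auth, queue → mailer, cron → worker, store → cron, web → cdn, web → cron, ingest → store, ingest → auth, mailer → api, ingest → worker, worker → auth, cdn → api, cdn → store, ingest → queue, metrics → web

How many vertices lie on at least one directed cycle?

7

A vertex is on a directed cycle iff it belongs to a strongly connected component of size ≥ 2 (or has a self-loop).
The vertices on cycles are {cdn, web, cron, queue, store, mailer, metrics} — 7 in total.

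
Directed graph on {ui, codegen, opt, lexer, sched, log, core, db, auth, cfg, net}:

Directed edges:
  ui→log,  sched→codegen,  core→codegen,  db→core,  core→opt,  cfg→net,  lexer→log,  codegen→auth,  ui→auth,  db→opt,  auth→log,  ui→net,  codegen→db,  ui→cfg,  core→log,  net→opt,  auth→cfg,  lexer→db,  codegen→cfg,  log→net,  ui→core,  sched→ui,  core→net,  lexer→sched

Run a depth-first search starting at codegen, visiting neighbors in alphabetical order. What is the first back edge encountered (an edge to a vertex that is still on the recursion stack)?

DFS from codegen (visiting neighbors in alphabetical order); mark gray on enter, black on exit:
codegen gray
  auth gray
    cfg gray
      net gray
        opt gray
        opt black
      net black
    cfg black
    log gray
      log→net: net black — skip
    log black
  auth black
  codegen→cfg: cfg black — skip
  db gray
    core gray
      core→codegen: codegen is gray → back edge
First back edge: core → codegen.

core->codegen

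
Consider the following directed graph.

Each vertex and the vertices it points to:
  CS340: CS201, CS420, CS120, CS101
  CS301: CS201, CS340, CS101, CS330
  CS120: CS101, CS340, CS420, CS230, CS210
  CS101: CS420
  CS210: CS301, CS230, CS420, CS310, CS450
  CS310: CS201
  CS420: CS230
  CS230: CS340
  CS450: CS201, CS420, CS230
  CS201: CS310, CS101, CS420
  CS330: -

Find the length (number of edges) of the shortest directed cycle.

2

For each vertex v, BFS finds the shortest path from v back to v.
The shortest such closed walk is CS120 → CS340 → CS120, length 2.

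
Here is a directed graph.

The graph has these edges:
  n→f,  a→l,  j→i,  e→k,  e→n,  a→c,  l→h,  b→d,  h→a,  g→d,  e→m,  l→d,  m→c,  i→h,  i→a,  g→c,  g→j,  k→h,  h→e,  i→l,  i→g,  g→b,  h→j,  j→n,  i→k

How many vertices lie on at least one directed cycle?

8

A vertex is on a directed cycle iff it belongs to a strongly connected component of size ≥ 2 (or has a self-loop).
The vertices on cycles are {a, e, g, h, i, j, k, l} — 8 in total.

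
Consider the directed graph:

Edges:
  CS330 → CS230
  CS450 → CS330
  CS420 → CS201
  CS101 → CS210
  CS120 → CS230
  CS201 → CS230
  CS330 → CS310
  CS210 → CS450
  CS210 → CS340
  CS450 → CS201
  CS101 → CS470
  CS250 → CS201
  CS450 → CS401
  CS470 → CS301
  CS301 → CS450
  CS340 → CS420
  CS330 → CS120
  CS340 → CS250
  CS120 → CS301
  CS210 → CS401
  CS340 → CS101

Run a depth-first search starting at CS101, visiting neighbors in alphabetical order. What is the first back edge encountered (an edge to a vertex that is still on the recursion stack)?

CS340->CS101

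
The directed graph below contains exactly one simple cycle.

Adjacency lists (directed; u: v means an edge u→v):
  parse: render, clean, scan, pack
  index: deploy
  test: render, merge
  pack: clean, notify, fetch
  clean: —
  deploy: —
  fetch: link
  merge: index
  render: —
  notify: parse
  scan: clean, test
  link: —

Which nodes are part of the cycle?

pack, parse, notify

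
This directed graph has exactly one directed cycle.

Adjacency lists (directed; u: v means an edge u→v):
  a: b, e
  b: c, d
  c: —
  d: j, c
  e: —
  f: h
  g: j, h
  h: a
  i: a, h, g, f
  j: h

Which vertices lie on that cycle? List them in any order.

a, b, d, h, j

DFS with gray/black marking from a:
a gray
  b gray
    c gray
    c black
    d gray
      j gray
        h gray
          h→a: a is gray → back edge
Back edge closes the cycle a → b → d → j → h → a; its vertices are {a, b, d, h, j}.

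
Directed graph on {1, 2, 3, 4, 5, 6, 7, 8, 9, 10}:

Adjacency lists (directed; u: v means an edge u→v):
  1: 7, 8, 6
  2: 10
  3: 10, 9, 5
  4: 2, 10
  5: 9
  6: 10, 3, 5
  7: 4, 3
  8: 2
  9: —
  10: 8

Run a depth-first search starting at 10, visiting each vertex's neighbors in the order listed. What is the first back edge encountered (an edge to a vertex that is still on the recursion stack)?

2→10

DFS from 10 (visiting each vertex's neighbors in the order listed); mark gray on enter, black on exit:
10 gray
  8 gray
    2 gray
      2→10: 10 is gray → back edge
First back edge: 2 → 10.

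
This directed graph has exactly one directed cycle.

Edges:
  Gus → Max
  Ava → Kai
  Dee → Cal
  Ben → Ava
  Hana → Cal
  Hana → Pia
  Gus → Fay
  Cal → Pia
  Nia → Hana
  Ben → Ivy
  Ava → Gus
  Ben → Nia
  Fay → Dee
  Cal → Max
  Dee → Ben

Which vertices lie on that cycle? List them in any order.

DFS with gray/black marking from Dee:
Dee gray
  Cal gray
    Max gray
    Max black
    Pia gray
    Pia black
  Cal black
  Ben gray
    Ivy gray
    Ivy black
    Ava gray
      Kai gray
      Kai black
      Gus gray
        Fay gray
          Fay→Dee: Dee is gray → back edge
Back edge closes the cycle Dee → Ben → Ava → Gus → Fay → Dee; its vertices are {Ava, Ben, Dee, Fay, Gus}.

Ava, Ben, Dee, Fay, Gus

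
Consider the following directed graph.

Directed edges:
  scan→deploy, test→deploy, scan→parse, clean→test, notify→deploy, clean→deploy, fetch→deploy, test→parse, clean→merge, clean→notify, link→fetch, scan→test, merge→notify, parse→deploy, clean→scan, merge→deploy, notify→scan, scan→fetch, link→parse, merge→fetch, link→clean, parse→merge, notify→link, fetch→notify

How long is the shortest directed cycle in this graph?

3

For each vertex v, BFS finds the shortest path from v back to v.
The shortest such closed walk is link → fetch → notify → link, length 3.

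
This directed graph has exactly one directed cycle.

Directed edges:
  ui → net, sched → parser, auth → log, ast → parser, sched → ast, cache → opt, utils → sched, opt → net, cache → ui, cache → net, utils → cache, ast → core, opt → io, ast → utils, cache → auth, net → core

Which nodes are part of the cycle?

ast, sched, utils

DFS with gray/black marking from utils:
utils gray
  cache gray
    auth gray
      log gray
      log black
    auth black
    ui gray
      net gray
        core gray
        core black
      net black
    ui black
    opt gray
      opt→net: net black — skip
      io gray
      io black
    opt black
    cache→net: net black — skip
  cache black
  sched gray
    parser gray
    parser black
    ast gray
      ast→parser: parser black — skip
      ast→utils: utils is gray → back edge
Back edge closes the cycle utils → sched → ast → utils; its vertices are {ast, sched, utils}.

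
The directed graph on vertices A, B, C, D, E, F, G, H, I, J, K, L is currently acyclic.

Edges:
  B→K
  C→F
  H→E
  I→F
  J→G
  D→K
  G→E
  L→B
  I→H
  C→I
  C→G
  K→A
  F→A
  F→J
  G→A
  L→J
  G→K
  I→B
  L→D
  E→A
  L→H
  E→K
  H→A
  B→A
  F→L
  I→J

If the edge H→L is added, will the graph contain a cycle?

Yes

Adding H→L creates a cycle iff L can already reach H.
Path from L: L → H.
So L → … → H → L is a cycle.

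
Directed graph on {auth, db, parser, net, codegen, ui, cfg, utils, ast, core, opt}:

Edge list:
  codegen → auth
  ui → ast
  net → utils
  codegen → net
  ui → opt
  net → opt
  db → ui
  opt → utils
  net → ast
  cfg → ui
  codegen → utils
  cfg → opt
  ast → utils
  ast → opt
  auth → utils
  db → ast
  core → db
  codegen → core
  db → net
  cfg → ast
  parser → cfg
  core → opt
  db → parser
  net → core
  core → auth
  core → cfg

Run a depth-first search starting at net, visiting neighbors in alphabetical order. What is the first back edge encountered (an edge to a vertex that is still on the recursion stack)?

db->net

DFS from net (visiting neighbors in alphabetical order); mark gray on enter, black on exit:
net gray
  ast gray
    opt gray
      utils gray
      utils black
    opt black
    ast→utils: utils black — skip
  ast black
  core gray
    auth gray
      auth→utils: utils black — skip
    auth black
    cfg gray
      cfg→ast: ast black — skip
      cfg→opt: opt black — skip
      ui gray
        ui→ast: ast black — skip
        ui→opt: opt black — skip
      ui black
    cfg black
    db gray
      db→ast: ast black — skip
      db→net: net is gray → back edge
First back edge: db → net.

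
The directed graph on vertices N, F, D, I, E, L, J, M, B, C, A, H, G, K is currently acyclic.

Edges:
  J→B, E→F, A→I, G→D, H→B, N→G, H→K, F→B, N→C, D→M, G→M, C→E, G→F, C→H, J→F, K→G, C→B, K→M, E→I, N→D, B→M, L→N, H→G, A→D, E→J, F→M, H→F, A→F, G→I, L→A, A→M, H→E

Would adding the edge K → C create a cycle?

Adding K→C creates a cycle iff C can already reach K.
Path from C: C → H → K.
So C → … → K → C is a cycle.

Yes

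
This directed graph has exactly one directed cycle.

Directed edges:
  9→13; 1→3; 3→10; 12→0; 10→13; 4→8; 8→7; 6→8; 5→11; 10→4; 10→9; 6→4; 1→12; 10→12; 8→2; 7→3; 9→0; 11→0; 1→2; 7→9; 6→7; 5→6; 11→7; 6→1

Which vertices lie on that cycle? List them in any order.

DFS with gray/black marking from 4:
4 gray
  8 gray
    2 gray
    2 black
    7 gray
      9 gray
        0 gray
        0 black
        13 gray
        13 black
      9 black
      3 gray
        10 gray
          12 gray
            12→0: 0 black — skip
          12 black
          10→4: 4 is gray → back edge
Back edge closes the cycle 4 → 8 → 7 → 3 → 10 → 4; its vertices are {3, 4, 7, 8, 10}.

3, 4, 7, 8, 10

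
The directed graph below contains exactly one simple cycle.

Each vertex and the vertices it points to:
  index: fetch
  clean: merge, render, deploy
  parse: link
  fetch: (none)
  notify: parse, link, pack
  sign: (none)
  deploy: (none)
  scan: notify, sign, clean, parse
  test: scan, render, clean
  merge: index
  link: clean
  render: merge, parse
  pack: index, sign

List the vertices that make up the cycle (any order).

DFS with gray/black marking from clean:
clean gray
  merge gray
    index gray
      fetch gray
      fetch black
    index black
  merge black
  render gray
    render→merge: merge black — skip
    parse gray
      link gray
        link→clean: clean is gray → back edge
Back edge closes the cycle clean → render → parse → link → clean; its vertices are {link, clean, parse, render}.

link, clean, parse, render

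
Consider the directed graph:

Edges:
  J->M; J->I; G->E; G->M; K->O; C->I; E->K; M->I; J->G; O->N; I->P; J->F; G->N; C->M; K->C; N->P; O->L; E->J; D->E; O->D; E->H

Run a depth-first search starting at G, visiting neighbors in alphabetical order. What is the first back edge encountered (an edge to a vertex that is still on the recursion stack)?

DFS from G (visiting neighbors in alphabetical order); mark gray on enter, black on exit:
G gray
  E gray
    H gray
    H black
    J gray
      F gray
      F black
      J→G: G is gray → back edge
First back edge: J → G.

J->G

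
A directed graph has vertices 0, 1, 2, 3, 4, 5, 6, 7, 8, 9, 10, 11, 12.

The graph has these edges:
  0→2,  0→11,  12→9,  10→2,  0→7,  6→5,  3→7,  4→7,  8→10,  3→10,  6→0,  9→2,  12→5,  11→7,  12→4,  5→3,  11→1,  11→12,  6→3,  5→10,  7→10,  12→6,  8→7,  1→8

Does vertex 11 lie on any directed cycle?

11 is on a cycle iff 11 can reach itself via ≥1 edge.
11 → 12 → 6 → 0 → 11 — yes.

Yes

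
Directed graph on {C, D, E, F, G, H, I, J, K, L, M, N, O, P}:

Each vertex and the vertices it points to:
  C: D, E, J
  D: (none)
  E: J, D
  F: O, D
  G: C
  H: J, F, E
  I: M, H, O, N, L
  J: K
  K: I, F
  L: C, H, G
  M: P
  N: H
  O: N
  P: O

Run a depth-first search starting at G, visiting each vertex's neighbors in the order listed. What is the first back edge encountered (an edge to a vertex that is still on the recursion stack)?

DFS from G (visiting each vertex's neighbors in the order listed); mark gray on enter, black on exit:
G gray
  C gray
    D gray
    D black
    E gray
      J gray
        K gray
          I gray
            M gray
              P gray
                O gray
                  N gray
                    H gray
                      H→J: J is gray → back edge
First back edge: H → J.

H->J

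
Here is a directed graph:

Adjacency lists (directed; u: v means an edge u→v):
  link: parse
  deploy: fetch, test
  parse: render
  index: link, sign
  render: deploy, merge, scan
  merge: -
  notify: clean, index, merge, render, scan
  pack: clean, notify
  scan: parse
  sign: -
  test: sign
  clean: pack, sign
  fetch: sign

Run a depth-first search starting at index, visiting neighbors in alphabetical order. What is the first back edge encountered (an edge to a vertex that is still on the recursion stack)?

scan→parse

DFS from index (visiting neighbors in alphabetical order); mark gray on enter, black on exit:
index gray
  link gray
    parse gray
      render gray
        deploy gray
          fetch gray
            sign gray
            sign black
          fetch black
          test gray
            test→sign: sign black — skip
          test black
        deploy black
        merge gray
        merge black
        scan gray
          scan→parse: parse is gray → back edge
First back edge: scan → parse.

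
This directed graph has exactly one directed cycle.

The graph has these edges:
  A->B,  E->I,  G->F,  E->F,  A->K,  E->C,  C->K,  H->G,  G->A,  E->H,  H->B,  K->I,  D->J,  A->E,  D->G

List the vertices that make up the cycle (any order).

A, E, G, H

DFS with gray/black marking from G:
G gray
  F gray
  F black
  A gray
    B gray
    B black
    E gray
      H gray
        H→G: G is gray → back edge
Back edge closes the cycle G → A → E → H → G; its vertices are {A, E, G, H}.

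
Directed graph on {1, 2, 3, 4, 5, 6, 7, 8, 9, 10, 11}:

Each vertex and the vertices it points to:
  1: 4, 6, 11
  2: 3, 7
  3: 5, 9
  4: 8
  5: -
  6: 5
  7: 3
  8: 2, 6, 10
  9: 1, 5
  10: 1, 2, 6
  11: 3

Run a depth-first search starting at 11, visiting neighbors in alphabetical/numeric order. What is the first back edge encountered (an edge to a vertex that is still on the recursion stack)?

2->3

DFS from 11 (visiting neighbors in alphabetical/numeric order); mark gray on enter, black on exit:
11 gray
  3 gray
    5 gray
    5 black
    9 gray
      1 gray
        4 gray
          8 gray
            2 gray
              2→3: 3 is gray → back edge
First back edge: 2 → 3.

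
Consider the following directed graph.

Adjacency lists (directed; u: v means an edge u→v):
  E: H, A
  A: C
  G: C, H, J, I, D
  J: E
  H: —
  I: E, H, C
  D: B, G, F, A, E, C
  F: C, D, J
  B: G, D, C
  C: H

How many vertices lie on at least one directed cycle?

4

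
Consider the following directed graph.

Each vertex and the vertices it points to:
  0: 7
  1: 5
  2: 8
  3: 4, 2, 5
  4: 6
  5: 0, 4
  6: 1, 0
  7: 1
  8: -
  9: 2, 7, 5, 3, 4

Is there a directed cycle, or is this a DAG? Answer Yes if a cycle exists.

Yes

DFS with white/gray/black marking, starting from 9:
9 gray
  2 gray
    8 gray
    8 black
  2 black
  7 gray
    1 gray
      5 gray
        0 gray
          0→7: 7 is gray → back edge
Back edge found, so a cycle exists: 7 → 1 → 5 → 0 → 7.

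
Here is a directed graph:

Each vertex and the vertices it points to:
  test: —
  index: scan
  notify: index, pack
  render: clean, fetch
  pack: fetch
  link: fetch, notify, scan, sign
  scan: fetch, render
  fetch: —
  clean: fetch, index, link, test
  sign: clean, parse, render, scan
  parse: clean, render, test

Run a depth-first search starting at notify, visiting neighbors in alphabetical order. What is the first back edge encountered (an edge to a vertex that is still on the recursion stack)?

clean->index

DFS from notify (visiting neighbors in alphabetical order); mark gray on enter, black on exit:
notify gray
  index gray
    scan gray
      fetch gray
      fetch black
      render gray
        clean gray
          clean→fetch: fetch black — skip
          clean→index: index is gray → back edge
First back edge: clean → index.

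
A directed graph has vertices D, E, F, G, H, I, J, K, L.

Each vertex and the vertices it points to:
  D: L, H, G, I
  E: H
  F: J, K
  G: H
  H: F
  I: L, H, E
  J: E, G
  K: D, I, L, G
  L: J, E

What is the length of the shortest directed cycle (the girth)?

4

For each vertex v, BFS finds the shortest path from v back to v.
The shortest such closed walk is K → I → H → F → K, length 4.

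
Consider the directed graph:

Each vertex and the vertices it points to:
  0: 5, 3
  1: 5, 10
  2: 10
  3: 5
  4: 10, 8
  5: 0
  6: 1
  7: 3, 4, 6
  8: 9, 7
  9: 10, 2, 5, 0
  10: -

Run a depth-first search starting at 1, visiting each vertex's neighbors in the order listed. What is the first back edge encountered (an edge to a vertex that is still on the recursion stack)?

DFS from 1 (visiting each vertex's neighbors in the order listed); mark gray on enter, black on exit:
1 gray
  5 gray
    0 gray
      0→5: 5 is gray → back edge
First back edge: 0 → 5.

0->5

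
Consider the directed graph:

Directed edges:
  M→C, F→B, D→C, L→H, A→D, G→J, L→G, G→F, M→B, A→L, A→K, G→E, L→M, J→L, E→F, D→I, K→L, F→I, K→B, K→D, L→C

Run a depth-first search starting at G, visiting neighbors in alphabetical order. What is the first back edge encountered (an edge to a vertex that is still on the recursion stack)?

DFS from G (visiting neighbors in alphabetical order); mark gray on enter, black on exit:
G gray
  E gray
    F gray
      B gray
      B black
      I gray
      I black
    F black
  E black
  G→F: F black — skip
  J gray
    L gray
      C gray
      C black
      L→G: G is gray → back edge
First back edge: L → G.

L->G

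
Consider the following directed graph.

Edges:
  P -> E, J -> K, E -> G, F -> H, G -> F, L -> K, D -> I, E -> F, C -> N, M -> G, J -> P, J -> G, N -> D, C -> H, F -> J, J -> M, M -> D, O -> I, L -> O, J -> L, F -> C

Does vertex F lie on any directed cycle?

Yes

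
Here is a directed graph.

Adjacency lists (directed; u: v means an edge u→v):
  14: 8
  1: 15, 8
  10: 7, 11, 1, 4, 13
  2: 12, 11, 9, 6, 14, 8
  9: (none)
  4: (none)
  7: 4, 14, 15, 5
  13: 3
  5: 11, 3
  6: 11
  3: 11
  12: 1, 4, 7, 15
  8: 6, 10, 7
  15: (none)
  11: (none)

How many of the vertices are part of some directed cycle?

5

A vertex is on a directed cycle iff it belongs to a strongly connected component of size ≥ 2 (or has a self-loop).
The vertices on cycles are {1, 7, 8, 10, 14} — 5 in total.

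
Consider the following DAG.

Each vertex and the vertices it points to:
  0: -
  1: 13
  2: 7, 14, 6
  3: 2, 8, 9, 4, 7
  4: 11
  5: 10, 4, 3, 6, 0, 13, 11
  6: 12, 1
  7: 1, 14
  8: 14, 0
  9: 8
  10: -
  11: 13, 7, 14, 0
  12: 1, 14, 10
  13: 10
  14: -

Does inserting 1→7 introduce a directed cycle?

Adding 1→7 creates a cycle iff 7 can already reach 1.
Path from 7: 7 → 1.
So 7 → … → 1 → 7 is a cycle.

Yes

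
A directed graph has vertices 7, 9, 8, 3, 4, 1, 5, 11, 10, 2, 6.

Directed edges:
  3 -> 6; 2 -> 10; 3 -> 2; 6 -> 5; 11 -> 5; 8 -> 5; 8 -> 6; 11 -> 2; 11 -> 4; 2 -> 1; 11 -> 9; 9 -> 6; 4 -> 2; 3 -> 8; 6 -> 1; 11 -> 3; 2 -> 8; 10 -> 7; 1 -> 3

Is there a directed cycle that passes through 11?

11 lies on a cycle iff there is a path from 11 back to itself.
Exploring from 11, it never reaches itself; equivalently, its strongly connected component is a singleton.

No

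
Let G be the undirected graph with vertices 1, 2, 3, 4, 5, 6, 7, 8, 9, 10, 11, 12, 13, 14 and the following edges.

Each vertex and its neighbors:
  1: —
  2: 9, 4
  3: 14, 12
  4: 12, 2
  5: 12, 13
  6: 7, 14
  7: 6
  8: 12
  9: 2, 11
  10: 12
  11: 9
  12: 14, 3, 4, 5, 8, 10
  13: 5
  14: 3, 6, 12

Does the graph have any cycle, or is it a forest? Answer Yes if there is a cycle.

DFS, tracking each vertex's parent; an edge to a visited non-parent vertex closes a cycle.
Start from 6:
visit 6 (parent –)
  visit 7 (parent 6)
    7–6: parent, skip
  visit 14 (parent 6)
    visit 3 (parent 14)
      3–14: parent, skip
      visit 12 (parent 3)
        12–14: 14 visited and ≠ parent → cycle
Cycle: 14 – 3 – 12 – 14.

Yes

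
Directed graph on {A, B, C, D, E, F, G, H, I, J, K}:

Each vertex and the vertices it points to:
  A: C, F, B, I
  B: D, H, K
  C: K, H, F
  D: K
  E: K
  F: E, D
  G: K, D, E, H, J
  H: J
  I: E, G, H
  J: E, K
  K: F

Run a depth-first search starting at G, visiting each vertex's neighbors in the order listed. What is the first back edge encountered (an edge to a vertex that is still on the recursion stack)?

E→K

DFS from G (visiting each vertex's neighbors in the order listed); mark gray on enter, black on exit:
G gray
  K gray
    F gray
      E gray
        E→K: K is gray → back edge
First back edge: E → K.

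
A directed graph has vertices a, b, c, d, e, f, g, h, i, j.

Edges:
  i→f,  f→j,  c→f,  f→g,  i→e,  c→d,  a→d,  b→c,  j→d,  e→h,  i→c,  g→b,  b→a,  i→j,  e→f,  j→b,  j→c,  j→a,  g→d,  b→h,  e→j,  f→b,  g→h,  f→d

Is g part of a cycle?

g is on a cycle iff g can reach itself via ≥1 edge.
g → b → c → f → g — yes.

Yes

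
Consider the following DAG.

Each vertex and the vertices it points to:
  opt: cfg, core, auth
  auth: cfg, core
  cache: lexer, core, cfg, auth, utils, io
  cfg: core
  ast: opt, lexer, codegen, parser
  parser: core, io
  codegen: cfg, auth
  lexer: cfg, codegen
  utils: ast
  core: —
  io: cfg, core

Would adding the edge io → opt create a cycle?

Adding io→opt creates a cycle iff opt can already reach io.
Explore from opt: no path reaches io. The graph stays acyclic.

No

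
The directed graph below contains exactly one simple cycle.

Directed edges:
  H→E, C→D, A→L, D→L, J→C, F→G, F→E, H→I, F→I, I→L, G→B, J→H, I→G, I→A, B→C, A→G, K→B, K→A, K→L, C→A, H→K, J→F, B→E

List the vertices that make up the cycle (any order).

A, B, C, G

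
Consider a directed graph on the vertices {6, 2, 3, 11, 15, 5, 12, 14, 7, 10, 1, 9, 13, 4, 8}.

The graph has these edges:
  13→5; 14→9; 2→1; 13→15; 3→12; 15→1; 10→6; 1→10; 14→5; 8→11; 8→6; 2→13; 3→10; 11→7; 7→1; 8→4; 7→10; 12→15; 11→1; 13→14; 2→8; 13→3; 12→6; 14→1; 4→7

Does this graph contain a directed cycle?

No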